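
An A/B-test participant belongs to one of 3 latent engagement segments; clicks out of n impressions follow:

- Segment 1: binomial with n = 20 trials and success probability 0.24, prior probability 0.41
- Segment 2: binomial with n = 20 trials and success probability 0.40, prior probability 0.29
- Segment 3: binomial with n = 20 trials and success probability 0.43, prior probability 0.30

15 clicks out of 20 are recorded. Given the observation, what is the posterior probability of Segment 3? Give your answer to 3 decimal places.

Posterior ∝ prior × likelihood, so P(k | x) ∝ P(Z=k) f_k(x); normalise over all components.
Binomial probabilities:
  f_1 = C(20,15)·0.24^15·0.76^5 = 15504·5.04857e-10·0.253553 = 1.98463e-06
  f_2 = C(20,15)·0.40^15·0.60^5 = 15504·1.07374e-06·0.07776 = 0.00129449
  f_3 = C(20,15)·0.43^15·0.57^5 = 15504·3.17707e-06·0.0601692 = 0.00296377
Weight by the priors:
  P(Z=1)·f_1 = 0.41 × 1.98463e-06 = 8.137e-07
  P(Z=2)·f_2 = 0.29 × 0.00129449 = 0.000375403
  P(Z=3)·f_3 = 0.30 × 0.00296377 = 0.000889132
Sum: 8.137e-07 + 0.000375403 + 0.000889132 = 0.00126535
So the posterior for Segment 3 is 0.000889132 / 0.00126535 ≈ 0.703.

0.703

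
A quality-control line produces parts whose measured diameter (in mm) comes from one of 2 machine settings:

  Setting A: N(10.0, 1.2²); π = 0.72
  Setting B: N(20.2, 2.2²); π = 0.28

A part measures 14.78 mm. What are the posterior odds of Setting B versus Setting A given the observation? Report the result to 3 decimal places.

28.449

Since P(k|x) ∝ P(Z=k) f_k(x), the posterior odds are P(Z=i) f_i(x) / (P(Z=j) f_j(x)).
Normal densities:
  f_A = 0.000119197
  f_B = 0.0087199
Odds = (0.28/0.72) × (0.0087199/0.000119197) = 0.388889 × 73.1553 ≈ 28.449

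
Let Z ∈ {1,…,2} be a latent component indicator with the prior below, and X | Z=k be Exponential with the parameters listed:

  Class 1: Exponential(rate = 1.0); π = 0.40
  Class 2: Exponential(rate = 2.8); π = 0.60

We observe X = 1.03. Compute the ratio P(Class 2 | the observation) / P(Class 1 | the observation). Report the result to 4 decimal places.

0.6578

Posterior odds = (w_i f_i(x)) / (w_j f_j(x)); the normalising sum cancels.
Component likelihoods at x = 1.03:
  L_1 = 1.0·e^(−1.0·1.03) = 1.0·e^(−1.0300) = 0.357007
  L_2 = 2.8·e^(−2.8·1.03) = 2.8·e^(−2.8840) = 0.15655
0.0939299 / 0.142803 ≈ 0.6578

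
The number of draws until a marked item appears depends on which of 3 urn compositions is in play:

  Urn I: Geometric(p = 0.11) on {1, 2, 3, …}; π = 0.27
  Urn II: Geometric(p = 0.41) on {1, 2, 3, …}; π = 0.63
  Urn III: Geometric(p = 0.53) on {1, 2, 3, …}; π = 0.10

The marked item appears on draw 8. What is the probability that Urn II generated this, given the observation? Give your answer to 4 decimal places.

The responsibility of component k is w_k f_k(x) divided by Σ_j w_j f_j(x).
Evaluate each component's likelihood at the observed value:
  f_I = 0.11·(1−0.11)^7 = 0.11·0.442313 = 0.0486545
  f_II = 0.41·(1−0.41)^7 = 0.41·0.0248865 = 0.0102035
  f_III = 0.53·(1−0.53)^7 = 0.53·0.00506623 = 0.0026851
Unnormalised posteriors:
  w_I·f_I = 0.27 × 0.0486545 = 0.0131367
  w_II·f_II = 0.63 × 0.0102035 = 0.00642819
  w_III·f_III = 0.10 × 0.0026851 = 0.00026851
Evidence: 0.0131367 + 0.00642819 + 0.00026851 = 0.0198334
P(Urn II | data) ≈ 0.3241

0.3241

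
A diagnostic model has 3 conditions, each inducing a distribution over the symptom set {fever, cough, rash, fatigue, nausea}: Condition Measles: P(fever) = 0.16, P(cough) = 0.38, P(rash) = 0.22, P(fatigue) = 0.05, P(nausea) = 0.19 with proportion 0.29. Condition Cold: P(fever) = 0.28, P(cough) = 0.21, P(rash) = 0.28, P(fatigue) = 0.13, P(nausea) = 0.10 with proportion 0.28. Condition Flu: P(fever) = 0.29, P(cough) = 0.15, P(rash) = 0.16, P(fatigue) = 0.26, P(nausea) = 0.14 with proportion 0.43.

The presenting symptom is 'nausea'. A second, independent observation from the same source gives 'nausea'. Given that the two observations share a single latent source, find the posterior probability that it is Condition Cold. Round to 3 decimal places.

0.129

Posterior ∝ prior × likelihood, so P(k | x) ∝ π_k f_k(x); normalise over all components.
Since both observations come from the same component, the likelihood for component k is f_k(x₁)·f_k(x₂).
  f_Measles = [0.19] × [0.19] = 0.0361
  f_Cold = [0.1] × [0.1] = 0.01
  f_Flu = [0.14] × [0.14] = 0.0196
Multiply by the mixture weights:
  π_Measles·f_Measles = 0.29 × 0.0361 = 0.010469
  π_Cold·f_Cold = 0.28 × 0.01 = 0.0028
  π_Flu·f_Flu = 0.43 × 0.0196 = 0.008428
Marginal: 0.010469 + 0.0028 + 0.008428 = 0.021697
P(Condition Cold | data) ≈ 0.129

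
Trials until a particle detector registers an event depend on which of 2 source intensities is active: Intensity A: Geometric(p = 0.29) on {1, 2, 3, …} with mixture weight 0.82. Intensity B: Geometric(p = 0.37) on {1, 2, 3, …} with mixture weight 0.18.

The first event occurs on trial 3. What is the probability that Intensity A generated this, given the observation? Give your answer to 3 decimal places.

Apply Bayes' rule: the posterior for each component is proportional to its prior times its likelihood at x.
Evaluate each component's likelihood at the observed value:
  p_A = 0.146189
  p_B = 0.146853
Weight by the priors:
  π_A·p_A = 0.82 × 0.146189 = 0.119875
  π_B·p_B = 0.18 × 0.146853 = 0.0264335
Normaliser: 0.119875 + 0.0264335 = 0.146309
Responsibility of Intensity A: 0.119875 / 0.146309 ≈ 0.819

0.819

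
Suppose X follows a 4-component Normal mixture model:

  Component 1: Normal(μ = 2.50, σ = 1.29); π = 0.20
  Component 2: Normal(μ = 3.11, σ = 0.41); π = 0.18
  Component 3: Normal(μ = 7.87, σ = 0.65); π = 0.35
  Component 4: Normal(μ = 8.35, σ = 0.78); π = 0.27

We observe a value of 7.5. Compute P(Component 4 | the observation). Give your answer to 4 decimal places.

By Bayes' theorem, P(k | x) = P(Z=k) f_k(x) / Σ_j P(Z=j) f_j(x).
Evaluate each component's likelihood at the observed value:
  f_1 = 0.000169078
  f_2 = 1.23858e-25
  f_3 = 0.521958
  f_4 = 0.282452
Multiply by the mixture weights:
  P(Z=1)·f_1 = 0.20 × 0.000169078 = 3.38157e-05
  P(Z=2)·f_2 = 0.18 × 1.23858e-25 = 2.22945e-26
  P(Z=3)·f_3 = 0.35 × 0.521958 = 0.182685
  P(Z=4)·f_4 = 0.27 × 0.282452 = 0.076262
Normaliser: 3.38157e-05 + 2.22945e-26 + 0.182685 + 0.076262 = 0.258981
P(Component 4 | x) = 0.076262 / 0.258981 ≈ 0.2945

0.2945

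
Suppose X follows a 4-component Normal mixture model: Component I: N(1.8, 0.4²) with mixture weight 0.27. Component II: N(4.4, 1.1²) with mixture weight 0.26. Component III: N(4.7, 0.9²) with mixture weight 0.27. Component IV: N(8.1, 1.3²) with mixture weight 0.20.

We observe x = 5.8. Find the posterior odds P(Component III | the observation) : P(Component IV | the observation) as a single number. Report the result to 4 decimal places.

4.4194

Only the two components matter; the odds are (w_i f_i(x)) / (w_j f_j(x)).
Component likelihoods at x = 5.8:
  L_I = 1.92365e-22
  L_II = 0.161352
  L_III = 0.210033
  L_IV = 0.064159
Odds = (0.27/0.20) × (0.210033/0.064159) = 1.35 × 3.27363 ≈ 4.4194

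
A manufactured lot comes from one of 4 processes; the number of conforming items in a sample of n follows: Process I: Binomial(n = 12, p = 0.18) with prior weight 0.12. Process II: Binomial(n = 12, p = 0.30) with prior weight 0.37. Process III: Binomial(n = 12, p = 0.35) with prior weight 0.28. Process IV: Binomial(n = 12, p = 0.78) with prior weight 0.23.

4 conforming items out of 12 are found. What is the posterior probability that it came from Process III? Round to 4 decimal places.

Posterior ∝ prior × likelihood, so P(k | x) ∝ π_k f_k(x); normalise over all components.
Component likelihoods at x = 4 conforming items out of 12:
  p_I = 0.10622
  p_II = 0.23114
  p_III = 0.236692
  p_IV = 0.00100546
Weight by the priors:
  π_I·p_I = 0.12 × 0.10622 = 0.0127464
  π_II·p_II = 0.37 × 0.23114 = 0.0855217
  π_III·p_III = 0.28 × 0.236692 = 0.0662739
  π_IV·p_IV = 0.23 × 0.00100546 = 0.000231256
Normaliser: 0.0127464 + 0.0855217 + 0.0662739 + 0.000231256 = 0.164773
So the posterior for Process III is 0.0662739 / 0.164773 ≈ 0.4022.

0.4022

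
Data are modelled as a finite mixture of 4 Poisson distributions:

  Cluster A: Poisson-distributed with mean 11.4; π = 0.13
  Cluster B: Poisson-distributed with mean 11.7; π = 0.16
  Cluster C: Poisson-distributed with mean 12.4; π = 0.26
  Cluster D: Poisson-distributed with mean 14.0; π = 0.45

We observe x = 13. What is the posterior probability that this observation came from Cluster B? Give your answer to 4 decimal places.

The responsibility of component k is π_k f_k(x) divided by Σ_j π_j f_j(x).
Evaluate each component's likelihood at the observed value:
  p_A = e^(−11.4)·11.4^13/13! = 0.0987474
  p_B = e^(−11.7)·11.7^13/13! = 0.102539
  p_C = e^(−12.4)·12.4^13/13! = 0.10838
  p_D = e^(−14.0)·14.0^13/13! = 0.105989
Unnormalised posteriors:
  π_A·p_A = 0.13 × 0.0987474 = 0.0128372
  π_B·p_B = 0.16 × 0.102539 = 0.0164063
  π_C·p_C = 0.26 × 0.10838 = 0.0281789
  π_D·p_D = 0.45 × 0.105989 = 0.0476951
Denominator: 0.0128372 + 0.0164063 + 0.0281789 + 0.0476951 = 0.105117
Responsibility of Cluster B: 0.0164063 / 0.105117 ≈ 0.1561

0.1561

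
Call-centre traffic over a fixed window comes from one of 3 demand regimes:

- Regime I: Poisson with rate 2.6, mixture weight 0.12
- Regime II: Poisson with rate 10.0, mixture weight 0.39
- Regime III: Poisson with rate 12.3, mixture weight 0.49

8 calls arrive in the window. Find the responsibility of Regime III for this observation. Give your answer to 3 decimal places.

Posterior ∝ prior × likelihood, so P(k | x) ∝ π_k f_k(x); normalise over all components.
Component likelihoods at x = 8 calls:
  L_I = 0.00384681
  L_II = 0.112599
  L_III = 0.0591423
Multiply by the mixture weights:
  π_I·L_I = 0.12 × 0.00384681 = 0.000461617
  π_II·L_II = 0.39 × 0.112599 = 0.0439136
  π_III·L_III = 0.49 × 0.0591423 = 0.0289797
Sum: 0.000461617 + 0.0439136 + 0.0289797 = 0.073355
Responsibility of Regime III: 0.0289797 / 0.073355 ≈ 0.395

0.395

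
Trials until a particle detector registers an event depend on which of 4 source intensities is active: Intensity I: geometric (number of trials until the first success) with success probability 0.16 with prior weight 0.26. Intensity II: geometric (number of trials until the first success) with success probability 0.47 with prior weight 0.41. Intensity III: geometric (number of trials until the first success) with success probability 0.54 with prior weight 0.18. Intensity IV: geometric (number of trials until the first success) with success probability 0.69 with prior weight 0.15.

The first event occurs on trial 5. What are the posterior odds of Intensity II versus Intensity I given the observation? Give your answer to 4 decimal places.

0.7341

The posterior odds equal the prior odds times the likelihood ratio: (w_i/w_j)·(f_i(x)/f_j(x)).
Evaluate each component's likelihood at the observed value:
  p_I = 0.16·(1−0.16)^4 = 0.16·0.497871 = 0.0796594
  p_II = 0.47·(1−0.47)^4 = 0.47·0.0789048 = 0.0370853
  p_III = 0.54·(1−0.54)^4 = 0.54·0.0447746 = 0.0241783
  p_IV = 0.69·(1−0.69)^4 = 0.69·0.00923521 = 0.00637229
Odds = (0.41/0.26) × (0.0370853/0.0796594) = 1.57692 × 0.465548 ≈ 0.7341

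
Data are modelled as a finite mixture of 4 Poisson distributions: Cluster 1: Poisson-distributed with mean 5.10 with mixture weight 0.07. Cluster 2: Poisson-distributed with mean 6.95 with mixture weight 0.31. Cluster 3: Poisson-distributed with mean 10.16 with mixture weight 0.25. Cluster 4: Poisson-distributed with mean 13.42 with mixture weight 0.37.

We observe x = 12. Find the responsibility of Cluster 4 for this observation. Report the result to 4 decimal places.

The responsibility of component k is π_k f_k(x) divided by Σ_j π_j f_j(x).
Component likelihoods at x = 12:
  L_1 = 0.00394097
  L_2 = 0.0254176
  L_3 = 0.0977137
  L_4 = 0.105794
Weight by the priors:
  π_1·L_1 = 0.07 × 0.00394097 = 0.000275868
  π_2·L_2 = 0.31 × 0.0254176 = 0.00787945
  π_3·L_3 = 0.25 × 0.0977137 = 0.0244284
  π_4·L_4 = 0.37 × 0.105794 = 0.0391438
Evidence: 0.000275868 + 0.00787945 + 0.0244284 + 0.0391438 = 0.0717275
P(Cluster 4 | data) = 0.0391438 / 0.0717275 ≈ 0.5457

0.5457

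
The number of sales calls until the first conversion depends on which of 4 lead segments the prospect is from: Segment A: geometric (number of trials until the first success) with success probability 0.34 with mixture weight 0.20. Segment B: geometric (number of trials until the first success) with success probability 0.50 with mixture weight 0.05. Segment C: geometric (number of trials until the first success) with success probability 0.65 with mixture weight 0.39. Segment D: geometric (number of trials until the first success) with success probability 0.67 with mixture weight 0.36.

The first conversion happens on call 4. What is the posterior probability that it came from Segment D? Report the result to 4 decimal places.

The responsibility of component k is w_k f_k(x) divided by Σ_j w_j f_j(x).
Component likelihoods at x = 4:
  p_A = 0.0977486
  p_B = 0.0625
  p_C = 0.0278687
  p_D = 0.0240778
Weight by the priors:
  w_A·p_A = 0.20 × 0.0977486 = 0.0195497
  w_B·p_B = 0.05 × 0.0625 = 0.003125
  w_C·p_C = 0.39 × 0.0278687 = 0.0108688
  w_D·p_D = 0.36 × 0.0240778 = 0.008668
Evidence: 0.0195497 + 0.003125 + 0.0108688 + 0.008668 = 0.0422115
So the posterior for Segment D is 0.008668 / 0.0422115 ≈ 0.2053.

0.2053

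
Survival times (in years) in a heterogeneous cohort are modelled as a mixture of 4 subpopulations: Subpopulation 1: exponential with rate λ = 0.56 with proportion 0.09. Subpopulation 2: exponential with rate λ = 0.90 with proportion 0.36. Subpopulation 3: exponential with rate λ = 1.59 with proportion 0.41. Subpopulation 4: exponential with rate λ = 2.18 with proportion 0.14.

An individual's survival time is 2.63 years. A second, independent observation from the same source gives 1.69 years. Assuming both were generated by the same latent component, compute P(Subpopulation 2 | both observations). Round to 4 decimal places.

0.6212

Apply Bayes' rule: the posterior for each component is proportional to its prior times its likelihood at x.
Since both observations come from the same component, the likelihood for component k is f_k(x₁)·f_k(x₂).
  f_1 = [0.128398] × [0.217356] = 0.0279081
  f_2 = [0.0843854] × [0.196644] = 0.0165939
  f_3 = [0.0242833] × [0.108244] = 0.00262853
  f_4 = [0.0070546] × [0.0547556] = 0.000386279
Unnormalised posteriors:
  w_1·f_1 = 0.09 × 0.0279081 = 0.00251173
  w_2·f_2 = 0.36 × 0.0165939 = 0.0059738
  w_3·f_3 = 0.41 × 0.00262853 = 0.0010777
  w_4·f_4 = 0.14 × 0.000386279 = 5.40791e-05
Normaliser: 0.00251173 + 0.0059738 + 0.0010777 + 5.40791e-05 = 0.00961731
Responsibility of Subpopulation 2: 0.0059738 / 0.00961731 ≈ 0.6212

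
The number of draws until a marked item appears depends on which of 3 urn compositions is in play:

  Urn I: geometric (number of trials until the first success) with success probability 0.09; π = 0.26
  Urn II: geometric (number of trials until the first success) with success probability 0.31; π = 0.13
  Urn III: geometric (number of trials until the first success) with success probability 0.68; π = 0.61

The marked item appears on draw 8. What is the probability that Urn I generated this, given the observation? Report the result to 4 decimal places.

P(component k | x) = w_k·f_k(x) / marginal(x), where marginal(x) = Σ_j w_j·f_j(x).
Evaluate each component's likelihood at the observed value:
  p_I = 0.0465085
  p_II = 0.0230837
  p_III = 0.000233646
Unnormalised posteriors:
  w_I·p_I = 0.26 × 0.0465085 = 0.0120922
  w_II·p_II = 0.13 × 0.0230837 = 0.00300088
  w_III·p_III = 0.61 × 0.000233646 = 0.000142524
Denominator: 0.0120922 + 0.00300088 + 0.000142524 = 0.0152356
Responsibility of Urn I: 0.0120922 / 0.0152356 ≈ 0.7937

0.7937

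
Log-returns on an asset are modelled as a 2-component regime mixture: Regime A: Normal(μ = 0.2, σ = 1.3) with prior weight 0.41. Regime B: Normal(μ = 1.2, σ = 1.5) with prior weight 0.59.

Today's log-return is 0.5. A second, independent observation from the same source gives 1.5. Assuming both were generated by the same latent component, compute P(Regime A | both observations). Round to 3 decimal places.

By Bayes' theorem, P(k | x) = P(Z=k) f_k(x) / Σ_j P(Z=j) f_j(x).
Since both observations come from the same component, the likelihood for component k is f_k(x₁)·f_k(x₂).
  p_A = [0.298815] × [0.186131] = 0.0556189
  p_B = [0.238522] × [0.260695] = 0.0621816
Multiply by the mixture weights:
  P(Z=A)·p_A = 0.41 × 0.0556189 = 0.0228037
  P(Z=B)·p_B = 0.59 × 0.0621816 = 0.0366871
Sum: 0.0228037 + 0.0366871 = 0.0594909
So the posterior for Regime A is 0.0228037 / 0.0594909 ≈ 0.383.

0.383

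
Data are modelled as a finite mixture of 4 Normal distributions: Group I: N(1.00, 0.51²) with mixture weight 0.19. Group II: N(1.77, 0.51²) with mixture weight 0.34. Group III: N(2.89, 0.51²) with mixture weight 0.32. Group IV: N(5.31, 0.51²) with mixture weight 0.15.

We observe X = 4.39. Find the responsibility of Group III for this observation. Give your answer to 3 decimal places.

0.126

The responsibility of component k is π_k f_k(x) divided by Σ_j π_j f_j(x).
Evaluate each component's likelihood at the observed value:
  f_I = 1.99085e-10
  f_II = 1.45386e-06
  f_III = 0.0103491
  f_IV = 0.153714
Prior × likelihood for each component:
  π_I·f_I = 0.19 × 1.99085e-10 = 3.78261e-11
  π_II·f_II = 0.34 × 1.45386e-06 = 4.94313e-07
  π_III·f_III = 0.32 × 0.0103491 = 0.00331172
  π_IV·f_IV = 0.15 × 0.153714 = 0.0230571
Normaliser: 3.78261e-11 + 4.94313e-07 + 0.00331172 + 0.0230571 = 0.0263693
So the posterior for Group III is 0.00331172 / 0.0263693 ≈ 0.126.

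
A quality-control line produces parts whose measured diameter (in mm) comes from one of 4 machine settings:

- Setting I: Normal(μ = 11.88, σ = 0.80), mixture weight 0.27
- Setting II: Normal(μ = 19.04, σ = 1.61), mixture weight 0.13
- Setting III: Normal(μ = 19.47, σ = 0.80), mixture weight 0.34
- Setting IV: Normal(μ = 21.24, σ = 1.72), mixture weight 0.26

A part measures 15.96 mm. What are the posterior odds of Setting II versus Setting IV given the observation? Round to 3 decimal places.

9.533

The posterior odds equal the prior odds times the likelihood ratio: (P(Z=i)/P(Z=j))·(f_i(x)/f_j(x)).
Component likelihoods at x = 15.96 mm:
  p_I = 1.12155e-06
  p_II = 0.0397542
  p_III = 3.29383e-05
  p_IV = 0.00208497
0.00516804 / 0.000542093 ≈ 9.533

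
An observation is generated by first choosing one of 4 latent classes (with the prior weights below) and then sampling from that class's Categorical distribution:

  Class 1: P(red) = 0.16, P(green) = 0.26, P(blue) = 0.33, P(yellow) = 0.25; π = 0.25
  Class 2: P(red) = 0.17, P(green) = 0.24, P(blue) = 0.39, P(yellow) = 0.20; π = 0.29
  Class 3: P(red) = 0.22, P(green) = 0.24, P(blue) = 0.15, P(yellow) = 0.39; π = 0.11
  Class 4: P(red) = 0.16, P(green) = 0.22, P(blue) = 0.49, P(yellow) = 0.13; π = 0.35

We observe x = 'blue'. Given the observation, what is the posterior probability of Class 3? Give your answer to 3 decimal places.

P(component k | x) = π_k·f_k(x) / marginal(x), where marginal(x) = Σ_j π_j·f_j(x).
Component likelihoods at x = 'blue':
  L_1 = 0.33
  L_2 = 0.39
  L_3 = 0.15
  L_4 = 0.49
Unnormalised posteriors:
  π_1·L_1 = 0.25 × 0.33 = 0.0825
  π_2·L_2 = 0.29 × 0.39 = 0.1131
  π_3·L_3 = 0.11 × 0.15 = 0.0165
  π_4·L_4 = 0.35 × 0.49 = 0.1715
Sum: 0.0825 + 0.1131 + 0.0165 + 0.1715 = 0.3836
Responsibility of Class 3: 0.0165 / 0.3836 ≈ 0.043

0.043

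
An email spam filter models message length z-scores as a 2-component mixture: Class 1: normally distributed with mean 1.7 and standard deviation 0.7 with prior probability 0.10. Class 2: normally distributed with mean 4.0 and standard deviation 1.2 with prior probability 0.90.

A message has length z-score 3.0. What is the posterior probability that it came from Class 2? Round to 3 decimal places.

By Bayes' theorem, P(k | x) = π_k f_k(x) / Σ_j π_j f_j(x).
Normal densities:
  f_1 = 0.101596
  f_2 = 0.234927
Multiply by the mixture weights:
  π_1·f_1 = 0.10 × 0.101596 = 0.0101596
  π_2·f_2 = 0.90 × 0.234927 = 0.211434
Denominator: 0.0101596 + 0.211434 = 0.221593
P(Class 2 | 3.0) ≈ 0.954

0.954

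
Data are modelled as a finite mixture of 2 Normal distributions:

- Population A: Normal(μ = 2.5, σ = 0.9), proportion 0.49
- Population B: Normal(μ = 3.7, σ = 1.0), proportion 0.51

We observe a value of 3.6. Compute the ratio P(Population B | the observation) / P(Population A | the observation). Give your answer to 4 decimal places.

The posterior odds equal the prior odds times the likelihood ratio: (π_i/π_j)·(f_i(x)/f_j(x)).
Normal densities:
  p_A = 0.210033
  p_B = 0.396953
Posterior odds = (π_B·p_B) / (π_A·p_A) = (0.51·0.396953) / (0.49·0.210033) = 0.202446 / 0.102916 ≈ 1.9671

1.9671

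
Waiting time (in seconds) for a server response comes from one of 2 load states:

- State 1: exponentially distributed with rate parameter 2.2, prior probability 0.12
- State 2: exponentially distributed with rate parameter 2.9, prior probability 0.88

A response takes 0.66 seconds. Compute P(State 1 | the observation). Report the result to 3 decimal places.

0.141

The responsibility of component k is π_k f_k(x) divided by Σ_j π_j f_j(x).
Evaluate each component's likelihood at the observed value:
  f_1 = 0.515024
  f_2 = 0.427719
Unnormalised posteriors:
  π_1·f_1 = 0.12 × 0.515024 = 0.0618028
  π_2·f_2 = 0.88 × 0.427719 = 0.376393
Normaliser: 0.0618028 + 0.376393 = 0.438195
P(State 1 | x) = 0.0618028 / 0.438195 ≈ 0.141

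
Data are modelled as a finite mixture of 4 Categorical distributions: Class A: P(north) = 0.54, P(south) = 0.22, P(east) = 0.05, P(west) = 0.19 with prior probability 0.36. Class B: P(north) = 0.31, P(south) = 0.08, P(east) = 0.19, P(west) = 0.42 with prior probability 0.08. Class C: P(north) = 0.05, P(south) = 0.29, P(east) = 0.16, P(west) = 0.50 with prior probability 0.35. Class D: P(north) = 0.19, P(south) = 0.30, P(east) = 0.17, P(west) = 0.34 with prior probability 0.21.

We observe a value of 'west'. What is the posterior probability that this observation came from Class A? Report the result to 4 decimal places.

The responsibility of component k is w_k f_k(x) divided by Σ_j w_j f_j(x).
Component likelihoods at x = 'west':
  L_A = P(west | comp) = 0.19
  L_B = P(west | comp) = 0.42
  L_C = P(west | comp) = 0.50
  L_D = P(west | comp) = 0.34
Multiply by the mixture weights:
  w_A·L_A = 0.36 × 0.19 = 0.0684
  w_B·L_B = 0.08 × 0.42 = 0.0336
  w_C·L_C = 0.35 × 0.5 = 0.175
  w_D·L_D = 0.21 × 0.34 = 0.0714
Evidence: 0.0684 + 0.0336 + 0.175 + 0.0714 = 0.3484
P(Class A | data) ≈ 0.1963

0.1963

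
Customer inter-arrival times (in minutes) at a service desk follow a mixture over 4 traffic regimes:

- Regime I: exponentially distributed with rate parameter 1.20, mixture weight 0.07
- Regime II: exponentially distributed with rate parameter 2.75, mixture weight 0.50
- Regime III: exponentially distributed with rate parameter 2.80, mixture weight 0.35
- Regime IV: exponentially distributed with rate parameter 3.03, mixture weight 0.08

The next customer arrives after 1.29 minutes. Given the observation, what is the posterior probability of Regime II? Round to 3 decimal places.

Posterior ∝ prior × likelihood, so P(k | x) ∝ P(Z=k) f_k(x); normalise over all components.
Exponential densities:
  L_I = 1.20·e^(−1.20·1.29) = 1.20·e^(−1.5480) = 0.255207
  L_II = 2.75·e^(−2.75·1.29) = 2.75·e^(−3.5475) = 0.0791905
  L_III = 2.80·e^(−2.80·1.29) = 2.80·e^(−3.6120) = 0.0755938
  L_IV = 3.03·e^(−3.03·1.29) = 3.03·e^(−3.9087) = 0.0608017
Prior × likelihood for each component:
  P(Z=I)·L_I = 0.07 × 0.255207 = 0.0178645
  P(Z=II)·L_II = 0.50 × 0.0791905 = 0.0395952
  P(Z=III)·L_III = 0.35 × 0.0755938 = 0.0264578
  P(Z=IV)·L_IV = 0.08 × 0.0608017 = 0.00486414
Normaliser: 0.0178645 + 0.0395952 + 0.0264578 + 0.00486414 = 0.0887817
P(Regime II | 1.29 minutes) = 0.0395952 / 0.0887817 ≈ 0.446

0.446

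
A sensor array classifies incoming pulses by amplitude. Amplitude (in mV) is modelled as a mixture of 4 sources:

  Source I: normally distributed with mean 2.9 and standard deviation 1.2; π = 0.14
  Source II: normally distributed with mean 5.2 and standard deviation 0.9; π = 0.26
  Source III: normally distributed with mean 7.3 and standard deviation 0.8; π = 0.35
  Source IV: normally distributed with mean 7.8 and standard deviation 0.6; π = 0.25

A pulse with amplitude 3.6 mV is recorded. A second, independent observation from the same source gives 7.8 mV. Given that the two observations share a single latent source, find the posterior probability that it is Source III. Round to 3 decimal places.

0.010

P(component k | x) = π_k·f_k(x) / marginal(x), where marginal(x) = Σ_j π_j·f_j(x).
Since both observations come from the same component, the likelihood for component k is f_k(x₁)·f_k(x₂).
  L_I = [(1/(1.2·√(2π)))·exp(−(3.6−2.9)²/(2·1.2²)) = 0.332452·exp(-0.17014) = 0.280439] × [7.96343e-05] = 2.23326e-05
  L_II = [(1/(0.9·√(2π)))·exp(−(3.6−5.2)²/(2·0.9²)) = 0.443269·exp(-1.58025) = 0.0912799] × [0.00683009] = 0.00062345
  L_III = [(1/(0.8·√(2π)))·exp(−(3.6−7.3)²/(2·0.8²)) = 0.498678·exp(-10.69531) = 1.12955e-05] × [0.410201] = 4.63342e-06
  L_IV = [(1/(0.6·√(2π)))·exp(−(3.6−7.8)²/(2·0.6²)) = 0.664904·exp(-24.50000) = 1.52245e-11] × [0.664904] = 1.01229e-11
Unnormalised posteriors:
  π_I·L_I = 0.14 × 2.23326e-05 = 3.12656e-06
  π_II·L_II = 0.26 × 0.00062345 = 0.000162097
  π_III·L_III = 0.35 × 4.63342e-06 = 1.6217e-06
  π_IV·L_IV = 0.25 × 1.01229e-11 = 2.53071e-12
Marginal: 3.12656e-06 + 0.000162097 + 1.6217e-06 + 2.53071e-12 = 0.000166845
P(Source III | x₁,x₂) = 1.6217e-06 / 0.000166845 ≈ 0.010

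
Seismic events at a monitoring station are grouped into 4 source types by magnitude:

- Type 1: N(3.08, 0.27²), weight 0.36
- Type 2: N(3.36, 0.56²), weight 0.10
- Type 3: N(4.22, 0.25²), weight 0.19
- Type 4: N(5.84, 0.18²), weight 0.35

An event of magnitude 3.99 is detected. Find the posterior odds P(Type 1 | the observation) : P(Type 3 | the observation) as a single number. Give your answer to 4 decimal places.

Since P(k|x) ∝ P(Z=k) f_k(x), the posterior odds are P(Z=i) f_i(x) / (P(Z=j) f_j(x)).
Normal densities:
  L_1 = (1/(0.27·√(2π)))·exp(−(3.99−3.08)²/(2·0.27²)) = 1.477564·exp(-5.67970) = 0.00504527
  L_2 = (1/(0.56·√(2π)))·exp(−(3.99−3.36)²/(2·0.56²)) = 0.712397·exp(-0.63281) = 0.378351
  L_3 = (1/(0.25·√(2π)))·exp(−(3.99−4.22)²/(2·0.25²)) = 1.595769·exp(-0.42320) = 1.04515
  L_4 = (1/(0.18·√(2π)))·exp(−(3.99−5.84)²/(2·0.18²)) = 2.216346·exp(-52.81636) = 2.55732e-23
Odds = (0.36/0.19) × (0.00504527/1.04515) = 1.89474 × 0.00482734 ≈ 0.0091

0.0091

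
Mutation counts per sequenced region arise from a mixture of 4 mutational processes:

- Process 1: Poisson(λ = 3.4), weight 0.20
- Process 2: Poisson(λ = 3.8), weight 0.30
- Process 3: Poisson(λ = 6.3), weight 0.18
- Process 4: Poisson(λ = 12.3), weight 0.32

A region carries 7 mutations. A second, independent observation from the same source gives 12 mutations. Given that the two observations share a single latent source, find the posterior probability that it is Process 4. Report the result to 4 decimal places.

P(component k | x) = P(Z=k)·f_k(x) / marginal(x), where marginal(x) = Σ_j P(Z=j)·f_j(x).
Since both observations come from the same component, the likelihood for component k is f_k(x₁)·f_k(x₂).
  L_1 = [0.0347793] × [0.000166268] = 5.78268e-06
  L_2 = [0.050785] × [0.000423396] = 2.15022e-05
  L_3 = [0.143515] × [0.0149863] = 0.00215076
  L_4 = [0.0384665] × [0.113947] = 0.00438314
Unnormalised posteriors:
  P(Z=1)·L_1 = 0.20 × 5.78268e-06 = 1.15654e-06
  P(Z=2)·L_2 = 0.30 × 2.15022e-05 = 6.45066e-06
  P(Z=3)·L_3 = 0.18 × 0.00215076 = 0.000387137
  P(Z=4)·L_4 = 0.32 × 0.00438314 = 0.0014026
Denominator: 1.15654e-06 + 6.45066e-06 + 0.000387137 + 0.0014026 = 0.00179735
Responsibility of Process 4: 0.0014026 / 0.00179735 ≈ 0.7804

0.7804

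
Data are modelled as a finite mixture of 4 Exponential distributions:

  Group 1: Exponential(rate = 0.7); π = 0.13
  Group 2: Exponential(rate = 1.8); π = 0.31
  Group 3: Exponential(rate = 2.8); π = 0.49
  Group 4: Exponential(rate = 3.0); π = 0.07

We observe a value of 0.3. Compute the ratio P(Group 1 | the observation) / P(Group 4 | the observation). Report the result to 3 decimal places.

0.864

Only the two components matter; the odds are (π_i f_i(x)) / (π_j f_j(x)).
Component likelihoods at x = 0.3:
  f_1 = 0.567409
  f_2 = 1.04895
  f_3 = 1.20879
  f_4 = 1.21971
Posterior odds = (π_1·f_1) / (π_4·f_4) = (0.13·0.567409) / (0.07·1.21971) = 0.0737632 / 0.0853796 ≈ 0.864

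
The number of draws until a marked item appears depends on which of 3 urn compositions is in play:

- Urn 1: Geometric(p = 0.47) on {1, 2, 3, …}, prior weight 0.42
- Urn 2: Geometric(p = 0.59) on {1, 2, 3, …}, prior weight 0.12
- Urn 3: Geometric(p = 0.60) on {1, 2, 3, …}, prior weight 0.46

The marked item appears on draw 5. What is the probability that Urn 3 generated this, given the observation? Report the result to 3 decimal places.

0.287

The responsibility of component k is π_k f_k(x) divided by Σ_j π_j f_j(x).
Component likelihoods at x = 5:
  f_1 = 0.0370853
  f_2 = 0.016672
  f_3 = 0.01536
Prior × likelihood for each component:
  π_1·f_1 = 0.42 × 0.0370853 = 0.0155758
  π_2·f_2 = 0.12 × 0.016672 = 0.00200064
  π_3·f_3 = 0.46 × 0.01536 = 0.0070656
Sum: 0.0155758 + 0.00200064 + 0.0070656 = 0.024642
P(Urn 3 | 5) = 0.0070656 / 0.024642 ≈ 0.287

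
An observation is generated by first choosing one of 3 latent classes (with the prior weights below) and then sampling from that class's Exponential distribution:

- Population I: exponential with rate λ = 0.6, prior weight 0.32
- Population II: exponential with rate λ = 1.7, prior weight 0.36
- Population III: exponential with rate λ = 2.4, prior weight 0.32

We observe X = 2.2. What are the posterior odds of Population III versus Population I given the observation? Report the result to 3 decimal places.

0.076

Only the two components matter; the odds are (π_i f_i(x)) / (π_j f_j(x)).
Exponential densities:
  f_I = 0.160281
  f_II = 0.040382
  f_III = 0.0122218
Posterior odds = (π_III·f_III) / (π_I·f_I) = (0.32·0.0122218) / (0.32·0.160281) = 0.00391099 / 0.05129 ≈ 0.076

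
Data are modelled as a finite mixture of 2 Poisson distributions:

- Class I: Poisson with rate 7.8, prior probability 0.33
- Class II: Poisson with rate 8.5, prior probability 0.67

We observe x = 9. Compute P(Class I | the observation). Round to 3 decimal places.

By Bayes' theorem, P(k | x) = π_k f_k(x) / Σ_j π_j f_j(x).
Component likelihoods at x = 9:
  p_I = e^(−7.8)·7.8^9/9! = 0.120668
  p_II = e^(−8.5)·8.5^9/9! = 0.129869
Prior × likelihood for each component:
  π_I·p_I = 0.33 × 0.120668 = 0.0398204
  π_II·p_II = 0.67 × 0.129869 = 0.087012
Evidence: 0.0398204 + 0.087012 = 0.126832
P(Class I | 9) = 0.0398204 / 0.126832 ≈ 0.314

0.314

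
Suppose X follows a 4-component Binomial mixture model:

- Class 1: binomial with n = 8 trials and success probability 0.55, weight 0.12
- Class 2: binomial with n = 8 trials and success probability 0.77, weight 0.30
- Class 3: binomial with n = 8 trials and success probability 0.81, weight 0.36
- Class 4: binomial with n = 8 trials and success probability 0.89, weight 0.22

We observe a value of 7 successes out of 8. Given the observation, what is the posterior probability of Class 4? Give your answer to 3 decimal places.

0.280

Posterior ∝ prior × likelihood, so P(k | x) ∝ P(Z=k) f_k(x); normalise over all components.
Binomial probabilities:
  p_1 = C(8,7)·0.55^7·0.45^1 = 8·0.0152244·0.45 = 0.0548077
  p_2 = C(8,7)·0.77^7·0.23^1 = 8·0.160485·0.23 = 0.295293
  p_3 = C(8,7)·0.81^7·0.19^1 = 8·0.228768·0.19 = 0.347727
  p_4 = C(8,7)·0.89^7·0.11^1 = 8·0.442313·0.11 = 0.389236
Prior × likelihood for each component:
  P(Z=1)·p_1 = 0.12 × 0.0548077 = 0.00657692
  P(Z=2)·p_2 = 0.30 × 0.295293 = 0.0885878
  P(Z=3)·p_3 = 0.36 × 0.347727 = 0.125182
  P(Z=4)·p_4 = 0.22 × 0.389236 = 0.0856319
Denominator: 0.00657692 + 0.0885878 + 0.125182 + 0.0856319 = 0.305978
Responsibility of Class 4: 0.0856319 / 0.305978 ≈ 0.280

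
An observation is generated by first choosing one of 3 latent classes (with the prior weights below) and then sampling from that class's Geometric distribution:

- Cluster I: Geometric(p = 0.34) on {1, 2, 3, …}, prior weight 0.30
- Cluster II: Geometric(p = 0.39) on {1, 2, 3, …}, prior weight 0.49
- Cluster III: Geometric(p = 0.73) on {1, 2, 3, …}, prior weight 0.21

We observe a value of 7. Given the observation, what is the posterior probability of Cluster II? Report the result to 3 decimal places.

The responsibility of component k is w_k f_k(x) divided by Σ_j w_j f_j(x).
Component likelihoods at x = 7:
  p_I = 0.34·(1−0.34)^6 = 0.34·0.082654 = 0.0281023
  p_II = 0.39·(1−0.39)^6 = 0.39·0.0515204 = 0.0200929
  p_III = 0.73·(1−0.73)^6 = 0.73·0.00038742 = 0.000282817
Multiply by the mixture weights:
  w_I·p_I = 0.30 × 0.0281023 = 0.0084307
  w_II·p_II = 0.49 × 0.0200929 = 0.00984554
  w_III·p_III = 0.21 × 0.000282817 = 5.93916e-05
Marginal: 0.0084307 + 0.00984554 + 5.93916e-05 = 0.0183356
P(Cluster II | the observation) ≈ 0.537

0.537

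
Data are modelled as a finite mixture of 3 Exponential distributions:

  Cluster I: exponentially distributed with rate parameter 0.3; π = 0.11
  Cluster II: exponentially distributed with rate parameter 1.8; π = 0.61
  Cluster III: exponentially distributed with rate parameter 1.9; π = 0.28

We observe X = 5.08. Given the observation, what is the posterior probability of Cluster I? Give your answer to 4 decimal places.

The responsibility of component k is P(Z=k) f_k(x) divided by Σ_j P(Z=j) f_j(x).
Evaluate each component's likelihood at the observed value:
  p_I = 0.3·e^(−0.3·5.08) = 0.3·e^(−1.5240) = 0.0653516
  p_II = 1.8·e^(−1.8·5.08) = 1.8·e^(−9.1440) = 0.000192346
  p_III = 1.9·e^(−1.9·5.08) = 1.9·e^(−9.6520) = 0.000122164
Prior × likelihood for each component:
  P(Z=I)·p_I = 0.11 × 0.0653516 = 0.00718868
  P(Z=II)·p_II = 0.61 × 0.000192346 = 0.000117331
  P(Z=III)·p_III = 0.28 × 0.000122164 = 3.42059e-05
Marginal: 0.00718868 + 0.000117331 + 3.42059e-05 = 0.00734022
P(Cluster I | 5.08) ≈ 0.9794

0.9794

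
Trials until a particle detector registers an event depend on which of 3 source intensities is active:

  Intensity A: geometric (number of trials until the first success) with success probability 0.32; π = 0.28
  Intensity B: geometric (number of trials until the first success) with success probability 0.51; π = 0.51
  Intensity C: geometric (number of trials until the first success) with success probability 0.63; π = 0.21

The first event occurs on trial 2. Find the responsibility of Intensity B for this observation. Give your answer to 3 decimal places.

The responsibility of component k is π_k f_k(x) divided by Σ_j π_j f_j(x).
Geometric probabilities:
  p_A = 0.2176
  p_B = 0.2499
  p_C = 0.2331
Multiply by the mixture weights:
  π_A·p_A = 0.28 × 0.2176 = 0.060928
  π_B·p_B = 0.51 × 0.2499 = 0.127449
  π_C·p_C = 0.21 × 0.2331 = 0.048951
Sum: 0.060928 + 0.127449 + 0.048951 = 0.237328
Responsibility of Intensity B: 0.127449 / 0.237328 ≈ 0.537

0.537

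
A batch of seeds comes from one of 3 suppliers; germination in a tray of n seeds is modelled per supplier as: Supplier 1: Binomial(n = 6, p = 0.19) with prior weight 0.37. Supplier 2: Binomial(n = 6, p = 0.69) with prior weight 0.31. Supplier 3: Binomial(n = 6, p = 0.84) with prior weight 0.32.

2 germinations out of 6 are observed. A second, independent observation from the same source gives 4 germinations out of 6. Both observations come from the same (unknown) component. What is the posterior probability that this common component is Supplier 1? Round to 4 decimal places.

Apply Bayes' rule: the posterior for each component is proportional to its prior times its likelihood at x.
Since both observations come from the same component, the likelihood for component k is f_k(x₁)·f_k(x₂).
  L_1 = [C(6,2)·0.19^2·0.81^4 = 15·0.0361·0.430467 = 0.233098] × [0.0128255] = 0.00298961
  L_2 = [C(6,2)·0.69^2·0.31^4 = 15·0.4761·0.00923521 = 0.0659533] × [0.326747] = 0.02155
  L_3 = [C(6,2)·0.84^2·0.16^4 = 15·0.7056·0.00065536 = 0.00693633] × [0.191183] = 0.00132611
Weight by the priors:
  π_1·L_1 = 0.37 × 0.00298961 = 0.00110615
  π_2·L_2 = 0.31 × 0.02155 = 0.0066805
  π_3·L_3 = 0.32 × 0.00132611 = 0.000424354
Sum: 0.00110615 + 0.0066805 + 0.000424354 = 0.00821101
P(Supplier 1 | data) = 0.00110615 / 0.00821101 ≈ 0.1347

0.1347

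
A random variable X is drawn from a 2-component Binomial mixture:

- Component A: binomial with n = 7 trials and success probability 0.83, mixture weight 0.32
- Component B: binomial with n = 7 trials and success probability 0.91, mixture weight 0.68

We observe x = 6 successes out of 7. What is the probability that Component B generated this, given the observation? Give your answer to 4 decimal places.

0.6615

Apply Bayes' rule: the posterior for each component is proportional to its prior times its likelihood at x.
Evaluate each component's likelihood at the observed value:
  L_A = 0.389059
  L_B = 0.357758
Weight by the priors:
  π_A·L_A = 0.32 × 0.389059 = 0.124499
  π_B·L_B = 0.68 × 0.357758 = 0.243275
Evidence: 0.124499 + 0.243275 = 0.367774
P(Component B | x) = 0.243275 / 0.367774 ≈ 0.6615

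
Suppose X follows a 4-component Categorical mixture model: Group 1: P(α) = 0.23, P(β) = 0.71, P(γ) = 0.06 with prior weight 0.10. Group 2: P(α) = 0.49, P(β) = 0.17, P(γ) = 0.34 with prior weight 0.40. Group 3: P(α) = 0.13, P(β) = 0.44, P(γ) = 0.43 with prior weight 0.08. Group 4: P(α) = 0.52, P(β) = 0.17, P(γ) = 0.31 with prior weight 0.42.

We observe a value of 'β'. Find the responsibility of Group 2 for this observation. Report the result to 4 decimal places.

0.2769

P(component k | x) = π_k·f_k(x) / marginal(x), where marginal(x) = Σ_j π_j·f_j(x).
Categorical probabilities:
  L_1 = 0.71
  L_2 = 0.17
  L_3 = 0.44
  L_4 = 0.17
Weight by the priors:
  π_1·L_1 = 0.10 × 0.71 = 0.071
  π_2·L_2 = 0.40 × 0.17 = 0.068
  π_3·L_3 = 0.08 × 0.44 = 0.0352
  π_4·L_4 = 0.42 × 0.17 = 0.0714
Evidence: 0.071 + 0.068 + 0.0352 + 0.0714 = 0.2456
So the posterior for Group 2 is 0.068 / 0.2456 ≈ 0.2769.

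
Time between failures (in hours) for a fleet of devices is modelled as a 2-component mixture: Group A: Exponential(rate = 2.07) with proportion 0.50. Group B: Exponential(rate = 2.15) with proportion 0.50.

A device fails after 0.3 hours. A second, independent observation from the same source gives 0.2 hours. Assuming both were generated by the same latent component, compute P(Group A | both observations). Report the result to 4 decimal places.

0.4910

P(component k | x) = π_k·f_k(x) / marginal(x), where marginal(x) = Σ_j π_j·f_j(x).
Since both observations come from the same component, the likelihood for component k is f_k(x₁)·f_k(x₂).
  p_A = [1.11243] × [1.36827] = 1.52211
  p_B = [1.12802] × [1.39859] = 1.57765
Multiply by the mixture weights:
  π_A·p_A = 0.50 × 1.52211 = 0.761055
  π_B·p_B = 0.50 × 1.57765 = 0.788824
Evidence: 0.761055 + 0.788824 = 1.54988
So the posterior for Group A is 0.761055 / 1.54988 ≈ 0.4910.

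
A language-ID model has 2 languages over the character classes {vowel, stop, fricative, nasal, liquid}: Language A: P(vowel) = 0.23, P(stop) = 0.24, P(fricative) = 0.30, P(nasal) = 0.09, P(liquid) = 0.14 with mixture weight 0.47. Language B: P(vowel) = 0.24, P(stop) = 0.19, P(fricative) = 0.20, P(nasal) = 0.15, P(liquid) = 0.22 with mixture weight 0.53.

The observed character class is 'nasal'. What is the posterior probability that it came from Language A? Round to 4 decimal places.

0.3473

Posterior ∝ prior × likelihood, so P(k | x) ∝ π_k f_k(x); normalise over all components.
Component likelihoods at x = 'nasal':
  L_A = P(nasal | comp) = 0.09
  L_B = P(nasal | comp) = 0.15
Weight by the priors:
  π_A·L_A = 0.47 × 0.09 = 0.0423
  π_B·L_B = 0.53 × 0.15 = 0.0795
Evidence: 0.0423 + 0.0795 = 0.1218
P(Language A | 'nasal') = 0.0423 / 0.1218 ≈ 0.3473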